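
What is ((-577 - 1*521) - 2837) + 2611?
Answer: -1324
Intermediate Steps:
((-577 - 1*521) - 2837) + 2611 = ((-577 - 521) - 2837) + 2611 = (-1098 - 2837) + 2611 = -3935 + 2611 = -1324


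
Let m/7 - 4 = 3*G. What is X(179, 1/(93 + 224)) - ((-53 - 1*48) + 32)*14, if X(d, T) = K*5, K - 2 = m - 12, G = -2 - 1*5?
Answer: 321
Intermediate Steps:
G = -7 (G = -2 - 5 = -7)
m = -119 (m = 28 + 7*(3*(-7)) = 28 + 7*(-21) = 28 - 147 = -119)
K = -129 (K = 2 + (-119 - 12) = 2 - 131 = -129)
X(d, T) = -645 (X(d, T) = -129*5 = -645)
X(179, 1/(93 + 224)) - ((-53 - 1*48) + 32)*14 = -645 - ((-53 - 1*48) + 32)*14 = -645 - ((-53 - 48) + 32)*14 = -645 - (-101 + 32)*14 = -645 - (-69)*14 = -645 - 1*(-966) = -645 + 966 = 321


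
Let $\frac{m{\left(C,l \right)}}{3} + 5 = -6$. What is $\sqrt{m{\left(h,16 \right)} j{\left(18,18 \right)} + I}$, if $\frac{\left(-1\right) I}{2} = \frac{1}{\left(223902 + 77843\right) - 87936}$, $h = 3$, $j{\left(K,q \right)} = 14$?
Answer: $\frac{4 i \sqrt{1320000106615}}{213809} \approx 21.494 i$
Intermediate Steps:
$m{\left(C,l \right)} = -33$ ($m{\left(C,l \right)} = -15 + 3 \left(-6\right) = -15 - 18 = -33$)
$I = - \frac{2}{213809}$ ($I = - \frac{2}{\left(223902 + 77843\right) - 87936} = - \frac{2}{301745 - 87936} = - \frac{2}{213809} \approx -9.3541 \cdot 10^{-6}$)
$\sqrt{m{\left(h,16 \right)} j{\left(18,18 \right)} + I} = \sqrt{\left(-33\right) 14 - \frac{2}{213809}} = \sqrt{-462 - \frac{2}{213809}} = \sqrt{- \frac{98779760}{213809}} = \frac{4 i \sqrt{1320000106615}}{213809}$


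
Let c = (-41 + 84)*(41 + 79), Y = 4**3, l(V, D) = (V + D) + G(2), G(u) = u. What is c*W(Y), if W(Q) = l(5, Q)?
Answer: 366360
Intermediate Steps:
l(V, D) = 2 + D + V (l(V, D) = (V + D) + 2 = (D + V) + 2 = 2 + D + V)
Y = 64
W(Q) = 7 + Q (W(Q) = 2 + Q + 5 = 7 + Q)
c = 5160 (c = 43*120 = 5160)
c*W(Y) = 5160*(7 + 64) = 5160*71 = 366360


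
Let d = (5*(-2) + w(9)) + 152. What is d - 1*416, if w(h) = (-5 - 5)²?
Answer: -174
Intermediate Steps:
w(h) = 100 (w(h) = (-10)² = 100)
d = 242 (d = (5*(-2) + 100) + 152 = (-10 + 100) + 152 = 90 + 152 = 242)
d - 1*416 = 242 - 1*416 = 242 - 416 = -174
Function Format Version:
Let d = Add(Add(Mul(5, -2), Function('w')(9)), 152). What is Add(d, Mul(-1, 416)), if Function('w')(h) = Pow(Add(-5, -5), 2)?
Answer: -174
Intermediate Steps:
Function('w')(h) = 100 (Function('w')(h) = Pow(-10, 2) = 100)
d = 242 (d = Add(Add(Mul(5, -2), 100), 152) = Add(Add(-10, 100), 152) = Add(90, 152) = 242)
Add(d, Mul(-1, 416)) = Add(242, Mul(-1, 416)) = Add(242, -416) = -174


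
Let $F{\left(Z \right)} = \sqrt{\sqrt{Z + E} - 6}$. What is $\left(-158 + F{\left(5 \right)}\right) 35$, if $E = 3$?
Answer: $-5530 + 35 i \sqrt{6 - 2 \sqrt{2}} \approx -5530.0 + 62.331 i$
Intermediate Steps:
$F{\left(Z \right)} = \sqrt{-6 + \sqrt{3 + Z}}$ ($F{\left(Z \right)} = \sqrt{\sqrt{Z + 3} - 6} = \sqrt{\sqrt{3 + Z} - 6} = \sqrt{-6 + \sqrt{3 + Z}}$)
$\left(-158 + F{\left(5 \right)}\right) 35 = \left(-158 + \sqrt{-6 + \sqrt{3 + 5}}\right) 35 = \left(-158 + \sqrt{-6 + \sqrt{8}}\right) 35 = \left(-158 + \sqrt{-6 + 2 \sqrt{2}}\right) 35 = -5530 + 35 \sqrt{-6 + 2 \sqrt{2}}$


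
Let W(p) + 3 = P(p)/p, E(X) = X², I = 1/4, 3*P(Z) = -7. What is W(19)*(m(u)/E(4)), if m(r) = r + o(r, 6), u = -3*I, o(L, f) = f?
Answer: -623/608 ≈ -1.0247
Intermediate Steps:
P(Z) = -7/3 (P(Z) = (⅓)*(-7) = -7/3)
I = ¼ ≈ 0.25000
u = -¾ (u = -3*¼ = -¾ ≈ -0.75000)
m(r) = 6 + r (m(r) = r + 6 = 6 + r)
W(p) = -3 - 7/(3*p)
W(19)*(m(u)/E(4)) = (-3 - 7/3/19)*((6 - ¾)/(4²)) = (-3 - 7/3*1/19)*((21/4)/16) = (-3 - 7/57)*((21/4)*(1/16)) = -178/57*21/64 = -623/608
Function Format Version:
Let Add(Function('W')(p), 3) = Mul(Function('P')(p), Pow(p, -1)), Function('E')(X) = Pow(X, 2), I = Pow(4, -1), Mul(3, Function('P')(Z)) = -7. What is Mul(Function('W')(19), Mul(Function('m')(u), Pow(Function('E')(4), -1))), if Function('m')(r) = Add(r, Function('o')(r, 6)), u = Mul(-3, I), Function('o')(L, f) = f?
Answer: Rational(-623, 608) ≈ -1.0247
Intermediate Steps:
Function('P')(Z) = Rational(-7, 3) (Function('P')(Z) = Mul(Rational(1, 3), -7) = Rational(-7, 3))
I = Rational(1, 4) ≈ 0.25000
u = Rational(-3, 4) (u = Mul(-3, Rational(1, 4)) = Rational(-3, 4) ≈ -0.75000)
Function('m')(r) = Add(6, r) (Function('m')(r) = Add(r, 6) = Add(6, r))
Function('W')(p) = Add(-3, Mul(Rational(-7, 3), Pow(p, -1)))
Mul(Function('W')(19), Mul(Function('m')(u), Pow(Function('E')(4), -1))) = Mul(Add(-3, Mul(Rational(-7, 3), Pow(19, -1))), Mul(Add(6, Rational(-3, 4)), Pow(Pow(4, 2), -1))) = Mul(Add(-3, Mul(Rational(-7, 3), Rational(1, 19))), Mul(Rational(21, 4), Pow(16, -1))) = Mul(Add(-3, Rational(-7, 57)), Mul(Rational(21, 4), Rational(1, 16))) = Mul(Rational(-178, 57), Rational(21, 64)) = Rational(-623, 608)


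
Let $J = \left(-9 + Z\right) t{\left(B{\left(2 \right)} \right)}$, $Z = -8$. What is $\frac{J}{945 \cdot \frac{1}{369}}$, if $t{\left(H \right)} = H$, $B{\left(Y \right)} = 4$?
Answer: $- \frac{2788}{105} \approx -26.552$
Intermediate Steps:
$J = -68$ ($J = \left(-9 - 8\right) 4 = \left(-17\right) 4 = -68$)
$\frac{J}{945 \cdot \frac{1}{369}} = - \frac{68}{945 \cdot \frac{1}{369}} = - \frac{68}{\frac{105}{41}} = \left(-68\right) \frac{41}{105} = - \frac{2788}{105}$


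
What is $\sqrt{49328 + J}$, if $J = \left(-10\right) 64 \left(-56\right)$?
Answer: $4 \sqrt{5323} \approx 291.84$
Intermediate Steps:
$J = 35840$ ($J = \left(-640\right) \left(-56\right) = 35840$)
$\sqrt{49328 + J} = \sqrt{49328 + 35840} = \sqrt{85168} = 4 \sqrt{5323}$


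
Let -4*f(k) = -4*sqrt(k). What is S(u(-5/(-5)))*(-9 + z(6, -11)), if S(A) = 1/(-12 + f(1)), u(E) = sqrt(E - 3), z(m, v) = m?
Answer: 3/11 ≈ 0.27273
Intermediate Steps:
f(k) = sqrt(k) (f(k) = -(-1)*sqrt(k) = sqrt(k))
u(E) = sqrt(-3 + E)
S(A) = -1/11 (S(A) = 1/(-12 + sqrt(1)) = 1/(-12 + 1) = 1/(-11) = -1/11)
S(u(-5/(-5)))*(-9 + z(6, -11)) = -(-9 + 6)/11 = -1/11*(-3) = 3/11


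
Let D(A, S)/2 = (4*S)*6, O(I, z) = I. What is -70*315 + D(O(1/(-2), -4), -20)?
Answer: -23010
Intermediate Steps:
D(A, S) = 48*S (D(A, S) = 2*((4*S)*6) = 2*(24*S) = 48*S)
-70*315 + D(O(1/(-2), -4), -20) = -70*315 + 48*(-20) = -22050 - 960 = -23010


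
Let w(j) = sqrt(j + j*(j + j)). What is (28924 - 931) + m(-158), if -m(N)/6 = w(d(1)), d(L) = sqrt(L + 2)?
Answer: 27993 - 6*3**(1/4)*sqrt(1 + 2*sqrt(3)) ≈ 27976.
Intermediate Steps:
d(L) = sqrt(2 + L)
w(j) = sqrt(j + 2*j**2) (w(j) = sqrt(j + j*(2*j)) = sqrt(j + 2*j**2))
m(N) = -6*3**(1/4)*sqrt(1 + 2*sqrt(3)) (m(N) = -6*sqrt(1 + 2*sqrt(2 + 1))*(2 + 1)**(1/4) = -6*3**(1/4)*sqrt(1 + 2*sqrt(3)))
(28924 - 931) + m(-158) = (28924 - 931) - 6*3**(1/4)*sqrt(1 + 2*sqrt(3)) = 27993 - 6*3**(1/4)*sqrt(1 + 2*sqrt(3))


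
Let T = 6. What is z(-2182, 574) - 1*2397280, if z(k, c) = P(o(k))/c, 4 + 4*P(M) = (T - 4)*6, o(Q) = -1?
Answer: -688019359/287 ≈ -2.3973e+6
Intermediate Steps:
P(M) = 2 (P(M) = -1 + ((6 - 4)*6)/4 = -1 + (2*6)/4 = -1 + (¼)*12 = -1 + 3 = 2)
z(k, c) = 2/c
z(-2182, 574) - 1*2397280 = 2/574 - 1*2397280 = 2*(1/574) - 2397280 = 1/287 - 2397280 = -688019359/287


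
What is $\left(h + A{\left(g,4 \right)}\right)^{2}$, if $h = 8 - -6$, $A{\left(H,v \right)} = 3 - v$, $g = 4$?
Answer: $169$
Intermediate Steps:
$h = 14$ ($h = 8 + 6 = 14$)
$\left(h + A{\left(g,4 \right)}\right)^{2} = \left(14 + \left(3 - 4\right)\right)^{2} = \left(14 - 1\right)^{2} = 13^{2} = 169$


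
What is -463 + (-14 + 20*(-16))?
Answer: -797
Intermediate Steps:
-463 + (-14 + 20*(-16)) = -463 + (-14 - 320) = -463 - 334 = -797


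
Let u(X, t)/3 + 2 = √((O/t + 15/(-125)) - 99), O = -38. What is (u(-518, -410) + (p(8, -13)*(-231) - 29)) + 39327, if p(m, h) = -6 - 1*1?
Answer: 40909 + 3*I*√4161623/205 ≈ 40909.0 + 29.854*I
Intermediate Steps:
p(m, h) = -7 (p(m, h) = -6 - 1 = -7)
u(X, t) = -6 + 3*√(-2478/25 - 38/t) (u(X, t) = -6 + 3*√((-38/t + 15/(-125)) - 99) = -6 + 3*√((-38/t + 15*(-1/125)) - 99) = -6 + 3*√((-38/t - 3/25) - 99) = -6 + 3*√((-3/25 - 38/t) - 99) = -6 + 3*√(-2478/25 - 38/t))
(u(-518, -410) + (p(8, -13)*(-231) - 29)) + 39327 = ((-6 + 3*√(-2478 - 950/(-410))/5) + (-7*(-231) - 29)) + 39327 = ((-6 + 3*√(-2478 - 950*(-1/410))/5) + (1617 - 29)) + 39327 = ((-6 + 3*√(-2478 + 95/41)/5) + 1588) + 39327 = ((-6 + 3*√(-101503/41)/5) + 1588) + 39327 = ((-6 + 3*(I*√4161623/41)/5) + 1588) + 39327 = ((-6 + 3*I*√4161623/205) + 1588) + 39327 = (1582 + 3*I*√4161623/205) + 39327 = 40909 + 3*I*√4161623/205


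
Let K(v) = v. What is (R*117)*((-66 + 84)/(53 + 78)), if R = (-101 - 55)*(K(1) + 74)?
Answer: -24640200/131 ≈ -1.8809e+5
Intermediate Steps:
R = -11700 (R = (-101 - 55)*(1 + 74) = -156*75 = -11700)
(R*117)*((-66 + 84)/(53 + 78)) = (-11700*117)*((-66 + 84)/(53 + 78)) = -24640200/131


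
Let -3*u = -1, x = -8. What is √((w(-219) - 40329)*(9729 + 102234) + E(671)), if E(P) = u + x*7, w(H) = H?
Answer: I*√40858882017/3 ≈ 67379.0*I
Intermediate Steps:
u = ⅓ (u = -⅓*(-1) = ⅓ ≈ 0.33333)
E(P) = -167/3 (E(P) = ⅓ - 8*7 = ⅓ - 56 = -167/3)
√((w(-219) - 40329)*(9729 + 102234) + E(671)) = √((-219 - 40329)*(9729 + 102234) - 167/3) = √(-40548*111963 - 167/3) = √(-4539875724 - 167/3) = √(-13619627339/3) = I*√40858882017/3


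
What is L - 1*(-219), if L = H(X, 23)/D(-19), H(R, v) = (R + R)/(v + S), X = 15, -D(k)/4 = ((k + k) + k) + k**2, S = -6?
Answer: 2263569/10336 ≈ 219.00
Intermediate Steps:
D(k) = -12*k - 4*k**2 (D(k) = -4*(((k + k) + k) + k**2) = -4*((2*k + k) + k**2) = -4*(3*k + k**2) = -4*(k**2 + 3*k) = -12*k - 4*k**2)
H(R, v) = 2*R/(-6 + v) (H(R, v) = (R + R)/(v - 6) = (2*R)/(-6 + v) = 2*R/(-6 + v))
L = -15/10336 (L = (2*15/(-6 + 23))/((-4*(-19)*(3 - 19))) = (2*15/17)/((-4*(-19)*(-16))) = (2*15*(1/17))/(-1216) = (30/17)*(-1/1216) = -15/10336 ≈ -0.0014512)
L - 1*(-219) = -15/10336 - 1*(-219) = -15/10336 + 219 = 2263569/10336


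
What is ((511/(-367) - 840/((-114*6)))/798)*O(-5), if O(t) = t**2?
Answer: -12275/2384766 ≈ -0.0051473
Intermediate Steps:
((511/(-367) - 840/((-114*6)))/798)*O(-5) = ((511/(-367) - 840/((-114*6)))/798)*(-5)**2 = ((511*(-1/367) - 840/(-684))*(1/798))*25 = ((-511/367 - 840*(-1/684))*(1/798))*25 = ((-511/367 + 70/57)*(1/798))*25 = -3437/20919*1/798*25 = -491/2384766*25 = -12275/2384766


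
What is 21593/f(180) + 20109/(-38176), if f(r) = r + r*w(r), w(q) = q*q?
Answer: -29113743313/55662325920 ≈ -0.52304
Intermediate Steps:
w(q) = q²
f(r) = r + r³ (f(r) = r + r*r² = r + r³)
21593/f(180) + 20109/(-38176) = 21593/(180 + 180³) + 20109/(-38176) = 21593/(180 + 5832000) + 20109*(-1/38176) = 21593/5832180 - 20109/38176 = -29113743313/55662325920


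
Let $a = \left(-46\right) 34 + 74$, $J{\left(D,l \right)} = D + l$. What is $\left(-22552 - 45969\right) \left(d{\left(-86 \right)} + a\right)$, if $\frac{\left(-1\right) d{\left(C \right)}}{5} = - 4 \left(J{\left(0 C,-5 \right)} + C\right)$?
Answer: $226804510$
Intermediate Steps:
$d{\left(C \right)} = -100 + 20 C$ ($d{\left(C \right)} = - 5 \left(- 4 \left(\left(0 C - 5\right) + C\right)\right) = - 5 \left(- 4 \left(\left(0 - 5\right) + C\right)\right) = - 5 \left(- 4 \left(-5 + C\right)\right) = - 5 \left(20 - 4 C\right) = -100 + 20 C$)
$a = -1490$ ($a = -1564 + 74 = -1490$)
$\left(-22552 - 45969\right) \left(d{\left(-86 \right)} + a\right) = \left(-22552 - 45969\right) \left(\left(-100 + 20 \left(-86\right)\right) - 1490\right) = - 68521 \left(\left(-100 - 1720\right) - 1490\right) = - 68521 \left(-1820 - 1490\right) = \left(-68521\right) \left(-3310\right) = 226804510$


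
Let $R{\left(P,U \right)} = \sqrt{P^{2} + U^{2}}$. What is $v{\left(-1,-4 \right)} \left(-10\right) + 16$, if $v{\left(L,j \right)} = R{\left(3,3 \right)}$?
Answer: $16 - 30 \sqrt{2} \approx -26.426$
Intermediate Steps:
$v{\left(L,j \right)} = 3 \sqrt{2}$ ($v{\left(L,j \right)} = \sqrt{3^{2} + 3^{2}} = \sqrt{9 + 9} = \sqrt{18} = 3 \sqrt{2}$)
$v{\left(-1,-4 \right)} \left(-10\right) + 16 = 3 \sqrt{2} \left(-10\right) + 16 = - 30 \sqrt{2} + 16 = 16 - 30 \sqrt{2}$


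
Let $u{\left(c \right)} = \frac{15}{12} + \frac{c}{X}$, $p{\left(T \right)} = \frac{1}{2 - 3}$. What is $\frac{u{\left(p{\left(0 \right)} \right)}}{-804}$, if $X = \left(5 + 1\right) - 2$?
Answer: $- \frac{1}{804} \approx -0.0012438$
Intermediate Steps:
$p{\left(T \right)} = -1$ ($p{\left(T \right)} = \frac{1}{-1} = -1$)
$X = 4$ ($X = 6 - 2 = 4$)
$u{\left(c \right)} = \frac{5}{4} + \frac{c}{4}$ ($u{\left(c \right)} = \frac{15}{12} + \frac{c}{4} = 15 \cdot \frac{1}{12} + c \frac{1}{4} = \frac{5}{4} + \frac{c}{4}$)
$\frac{u{\left(p{\left(0 \right)} \right)}}{-804} = \frac{\frac{5}{4} + \frac{1}{4} \left(-1\right)}{-804} = \left(\frac{5}{4} - \frac{1}{4}\right) \left(- \frac{1}{804}\right) = 1 \left(- \frac{1}{804}\right) = - \frac{1}{804}$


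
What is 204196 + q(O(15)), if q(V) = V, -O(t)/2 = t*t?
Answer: 203746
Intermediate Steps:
O(t) = -2*t² (O(t) = -2*t*t = -2*t²)
204196 + q(O(15)) = 204196 - 2*15² = 204196 - 2*225 = 204196 - 450 = 203746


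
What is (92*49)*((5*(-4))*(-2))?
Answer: 180320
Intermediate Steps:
(92*49)*((5*(-4))*(-2)) = 4508*(-20*(-2)) = 4508*40 = 180320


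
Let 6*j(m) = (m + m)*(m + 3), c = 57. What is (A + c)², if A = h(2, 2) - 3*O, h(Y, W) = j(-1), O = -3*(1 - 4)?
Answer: 7744/9 ≈ 860.44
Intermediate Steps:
O = 9 (O = -3*(-3) = 9)
j(m) = m*(3 + m)/3 (j(m) = ((m + m)*(m + 3))/6 = ((2*m)*(3 + m))/6 = (2*m*(3 + m))/6 = m*(3 + m)/3)
h(Y, W) = -⅔ (h(Y, W) = (⅓)*(-1)*(3 - 1) = (⅓)*(-1)*2 = -⅔)
A = -83/3 (A = -⅔ - 3*9 = -⅔ - 27 = -83/3 ≈ -27.667)
(A + c)² = (-83/3 + 57)² = (88/3)² = 7744/9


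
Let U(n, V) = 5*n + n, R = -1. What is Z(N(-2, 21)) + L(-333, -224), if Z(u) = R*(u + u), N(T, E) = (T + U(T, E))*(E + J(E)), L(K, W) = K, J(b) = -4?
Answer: 143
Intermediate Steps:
U(n, V) = 6*n
N(T, E) = 7*T*(-4 + E) (N(T, E) = (T + 6*T)*(E - 4) = (7*T)*(-4 + E) = 7*T*(-4 + E))
Z(u) = -2*u (Z(u) = -(u + u) = -2*u)
Z(N(-2, 21)) + L(-333, -224) = -14*(-2)*(-4 + 21) - 333 = -14*(-2)*17 - 333 = -2*(-238) - 333 = 476 - 333 = 143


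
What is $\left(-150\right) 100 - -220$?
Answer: $-14780$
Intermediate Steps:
$\left(-150\right) 100 - -220 = -15000 + 220 = -14780$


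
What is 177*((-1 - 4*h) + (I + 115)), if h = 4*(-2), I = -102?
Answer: 7788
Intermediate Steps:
h = -8
177*((-1 - 4*h) + (I + 115)) = 177*((-1 - 4*(-8)) + (-102 + 115)) = 177*((-1 + 32) + 13) = 177*(31 + 13) = 177*44 = 7788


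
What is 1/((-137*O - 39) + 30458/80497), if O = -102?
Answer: 80497/1121756153 ≈ 7.1760e-5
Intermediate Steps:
1/((-137*O - 39) + 30458/80497) = 1/((-137*(-102) - 39) + 30458/80497) = 1/((13974 - 39) + 30458*(1/80497)) = 1/(13935 + 30458/80497) = 1/(1121756153/80497) = 80497/1121756153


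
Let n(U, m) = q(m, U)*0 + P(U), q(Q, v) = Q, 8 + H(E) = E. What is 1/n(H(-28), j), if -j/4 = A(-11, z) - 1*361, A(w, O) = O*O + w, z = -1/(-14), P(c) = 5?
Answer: ⅕ ≈ 0.20000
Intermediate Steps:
z = 1/14 (z = -1*(-1/14) = 1/14 ≈ 0.071429)
A(w, O) = w + O² (A(w, O) = O² + w = w + O²)
H(E) = -8 + E
j = 72911/49 (j = -4*((-11 + (1/14)²) - 1*361) = -4*((-11 + 1/196) - 361) = -4*(-2155/196 - 361) = -4*(-72911/196) = 72911/49 ≈ 1488.0)
n(U, m) = 5 (n(U, m) = m*0 + 5 = 0 + 5 = 5)
1/n(H(-28), j) = 1/5 = ⅕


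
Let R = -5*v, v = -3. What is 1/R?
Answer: 1/15 ≈ 0.066667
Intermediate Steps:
R = 15 (R = -5*(-3) = 15)
1/R = 1/15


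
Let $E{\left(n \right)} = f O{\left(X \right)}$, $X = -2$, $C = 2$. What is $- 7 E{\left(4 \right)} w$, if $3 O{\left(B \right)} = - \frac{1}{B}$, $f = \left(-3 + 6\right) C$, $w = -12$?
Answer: $84$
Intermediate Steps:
$f = 6$ ($f = \left(-3 + 6\right) 2 = 3 \cdot 2 = 6$)
$O{\left(B \right)} = - \frac{1}{3 B}$ ($O{\left(B \right)} = \frac{\left(-1\right) \frac{1}{B}}{3} = - \frac{1}{3 B}$)
$E{\left(n \right)} = 1$ ($E{\left(n \right)} = 6 \left(- \frac{1}{3 \left(-2\right)}\right) = 6 \left(\left(- \frac{1}{3}\right) \left(- \frac{1}{2}\right)\right) = 6 \cdot \frac{1}{6} = 1$)
$- 7 E{\left(4 \right)} w = \left(-7\right) 1 \left(-12\right) = \left(-7\right) \left(-12\right) = 84$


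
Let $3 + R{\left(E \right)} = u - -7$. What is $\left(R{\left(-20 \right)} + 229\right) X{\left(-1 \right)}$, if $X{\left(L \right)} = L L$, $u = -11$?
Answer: $222$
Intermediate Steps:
$R{\left(E \right)} = -7$ ($R{\left(E \right)} = -3 - 4 = -7$)
$X{\left(L \right)} = L^{2}$
$\left(R{\left(-20 \right)} + 229\right) X{\left(-1 \right)} = \left(-7 + 229\right) \left(-1\right)^{2} = 222 \cdot 1 = 222$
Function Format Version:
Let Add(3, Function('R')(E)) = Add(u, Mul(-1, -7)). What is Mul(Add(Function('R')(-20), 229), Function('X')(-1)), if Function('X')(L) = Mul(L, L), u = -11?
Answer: 222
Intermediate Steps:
Function('R')(E) = -7 (Function('R')(E) = Add(-3, Add(-11, Mul(-1, -7))) = Add(-3, Add(-11, 7)) = Add(-3, -4) = -7)
Function('X')(L) = Pow(L, 2)
Mul(Add(Function('R')(-20), 229), Function('X')(-1)) = Mul(Add(-7, 229), Pow(-1, 2)) = Mul(222, 1) = 222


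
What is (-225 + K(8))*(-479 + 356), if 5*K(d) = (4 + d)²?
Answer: 120663/5 ≈ 24133.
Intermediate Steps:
K(d) = (4 + d)²/5
(-225 + K(8))*(-479 + 356) = (-225 + (4 + 8)²/5)*(-479 + 356) = (-225 + (⅕)*12²)*(-123) = (-225 + (⅕)*144)*(-123) = (-225 + 144/5)*(-123) = -981/5*(-123) = 120663/5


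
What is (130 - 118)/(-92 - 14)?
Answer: -6/53 ≈ -0.11321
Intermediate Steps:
(130 - 118)/(-92 - 14) = 12/(-106) = -1/106*12 = -6/53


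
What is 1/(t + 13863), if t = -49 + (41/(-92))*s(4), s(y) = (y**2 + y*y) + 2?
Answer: 46/634747 ≈ 7.2470e-5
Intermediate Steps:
s(y) = 2 + 2*y**2 (s(y) = (y**2 + y**2) + 2 = 2*y**2 + 2 = 2 + 2*y**2)
t = -2951/46 (t = -49 + (41/(-92))*(2 + 2*4**2) = -49 + (41*(-1/92))*(2 + 2*16) = -49 - 41*(2 + 32)/92 = -49 - 41/92*34 = -49 - 697/46 = -2951/46 ≈ -64.152)
1/(t + 13863) = 1/(-2951/46 + 13863) = 1/(634747/46) = 46/634747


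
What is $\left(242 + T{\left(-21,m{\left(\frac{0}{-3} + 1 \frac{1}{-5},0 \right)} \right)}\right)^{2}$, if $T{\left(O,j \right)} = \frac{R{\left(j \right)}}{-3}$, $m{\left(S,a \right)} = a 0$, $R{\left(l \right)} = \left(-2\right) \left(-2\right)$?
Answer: $\frac{521284}{9} \approx 57920.0$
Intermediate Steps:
$R{\left(l \right)} = 4$
$m{\left(S,a \right)} = 0$
$T{\left(O,j \right)} = - \frac{4}{3}$ ($T{\left(O,j \right)} = \frac{4}{-3} = 4 \left(- \frac{1}{3}\right) = - \frac{4}{3}$)
$\left(242 + T{\left(-21,m{\left(\frac{0}{-3} + 1 \frac{1}{-5},0 \right)} \right)}\right)^{2} = \left(242 - \frac{4}{3}\right)^{2} = \left(\frac{722}{3}\right)^{2} = \frac{521284}{9}$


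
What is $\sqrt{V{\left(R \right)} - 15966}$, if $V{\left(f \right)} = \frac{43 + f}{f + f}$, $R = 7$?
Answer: $\frac{i \sqrt{782159}}{7} \approx 126.34 i$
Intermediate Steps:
$V{\left(f \right)} = \frac{43 + f}{2 f}$
$\sqrt{V{\left(R \right)} - 15966} = \sqrt{\frac{43 + 7}{2 \cdot 7} - 15966} = \sqrt{\frac{1}{2} \cdot \frac{1}{7} \cdot 50 - 15966} = \sqrt{\frac{25}{7} - 15966} = \sqrt{- \frac{111737}{7}} = \frac{i \sqrt{782159}}{7}$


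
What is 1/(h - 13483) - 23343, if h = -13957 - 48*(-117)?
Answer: -509437633/21824 ≈ -23343.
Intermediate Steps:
h = -8341 (h = -13957 - 1*(-5616) = -13957 + 5616 = -8341)
1/(h - 13483) - 23343 = 1/(-8341 - 13483) - 23343 = 1/(-21824) - 23343 = -1/21824 - 23343 = -509437633/21824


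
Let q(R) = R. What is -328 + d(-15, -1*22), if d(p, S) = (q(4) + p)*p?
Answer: -163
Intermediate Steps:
d(p, S) = p*(4 + p) (d(p, S) = (4 + p)*p = p*(4 + p))
-328 + d(-15, -1*22) = -328 - 15*(4 - 15) = -328 - 15*(-11) = -328 + 165 = -163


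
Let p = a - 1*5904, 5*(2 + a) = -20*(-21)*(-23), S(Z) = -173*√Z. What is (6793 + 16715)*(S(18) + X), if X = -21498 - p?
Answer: -321119280 - 12200652*√2 ≈ -3.3837e+8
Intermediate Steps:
a = -1934 (a = -2 + (-20*(-21)*(-23))/5 = -2 + (420*(-23))/5 = -2 + (⅕)*(-9660) = -2 - 1932 = -1934)
p = -7838 (p = -1934 - 1*5904 = -1934 - 5904 = -7838)
X = -13660 (X = -21498 - 1*(-7838) = -21498 + 7838 = -13660)
(6793 + 16715)*(S(18) + X) = (6793 + 16715)*(-519*√2 - 13660) = 23508*(-519*√2 - 13660) = 23508*(-13660 - 519*√2) = -321119280 - 12200652*√2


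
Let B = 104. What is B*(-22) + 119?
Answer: -2169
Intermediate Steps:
B*(-22) + 119 = 104*(-22) + 119 = -2288 + 119 = -2169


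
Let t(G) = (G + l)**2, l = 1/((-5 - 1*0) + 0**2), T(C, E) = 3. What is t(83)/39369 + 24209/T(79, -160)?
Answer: 7942539071/984225 ≈ 8069.8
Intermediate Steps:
l = -1/5 (l = 1/((-5 + 0) + 0) = 1/(-5 + 0) = 1/(-5) = -1/5 ≈ -0.20000)
t(G) = (-1/5 + G)**2 (t(G) = (G - 1/5)**2 = (-1/5 + G)**2)
t(83)/39369 + 24209/T(79, -160) = ((-1 + 5*83)**2/25)/39369 + 24209/3 = ((-1 + 415)**2/25)*(1/39369) + 24209*(1/3) = ((1/25)*414**2)*(1/39369) + 24209/3 = ((1/25)*171396)*(1/39369) + 24209/3 = (171396/25)*(1/39369) + 24209/3 = 57132/328075 + 24209/3 = 7942539071/984225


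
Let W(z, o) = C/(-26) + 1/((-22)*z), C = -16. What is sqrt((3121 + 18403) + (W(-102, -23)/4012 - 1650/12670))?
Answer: sqrt(102355226021922456241659)/2180694516 ≈ 146.71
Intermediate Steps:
W(z, o) = 8/13 - 1/(22*z) (W(z, o) = -16/(-26) + 1/((-22)*z) = -16*(-1/26) - 1/(22*z) = 8/13 - 1/(22*z))
sqrt((3121 + 18403) + (W(-102, -23)/4012 - 1650/12670)) = sqrt((3121 + 18403) + (((1/286)*(-13 + 176*(-102))/(-102))/4012 - 1650/12670)) = sqrt(21524 + (((1/286)*(-1/102)*(-13 - 17952))*(1/4012) - 1650*1/12670)) = sqrt(21524 + (((1/286)*(-1/102)*(-17965))*(1/4012) - 165/1267)) = sqrt(21524 + ((17965/29172)*(1/4012) - 165/1267)) = sqrt(21524 + (17965/117038064 - 165/1267)) = sqrt(21524 - 19288518905/148287227088) = sqrt(3191714987323207/148287227088) = sqrt(102355226021922456241659)/2180694516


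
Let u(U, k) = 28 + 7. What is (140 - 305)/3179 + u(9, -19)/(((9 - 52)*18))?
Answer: -21725/223686 ≈ -0.097123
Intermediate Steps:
u(U, k) = 35
(140 - 305)/3179 + u(9, -19)/(((9 - 52)*18)) = (140 - 305)/3179 + 35/(((9 - 52)*18)) = -165*1/3179 + 35/((-43*18)) = -15/289 + 35/(-774) = -15/289 + 35*(-1/774) = -15/289 - 35/774 = -21725/223686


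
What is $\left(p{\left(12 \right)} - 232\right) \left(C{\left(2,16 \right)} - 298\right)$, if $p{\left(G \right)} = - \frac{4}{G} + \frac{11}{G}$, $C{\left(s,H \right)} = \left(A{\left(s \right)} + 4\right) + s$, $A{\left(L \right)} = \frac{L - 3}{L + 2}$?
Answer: $\frac{3246313}{48} \approx 67632.0$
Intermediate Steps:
$A{\left(L \right)} = \frac{-3 + L}{2 + L}$
$C{\left(s,H \right)} = 4 + s + \frac{-3 + s}{2 + s}$ ($C{\left(s,H \right)} = \left(\frac{-3 + s}{2 + s} + 4\right) + s = \left(4 + \frac{-3 + s}{2 + s}\right) + s = 4 + s + \frac{-3 + s}{2 + s}$)
$p{\left(G \right)} = \frac{7}{G}$
$\left(p{\left(12 \right)} - 232\right) \left(C{\left(2,16 \right)} - 298\right) = \left(\frac{7}{12} - 232\right) \left(\frac{5 + 2^{2} + 7 \cdot 2}{2 + 2} - 298\right) = \left(7 \cdot \frac{1}{12} - 232\right) \left(\frac{5 + 4 + 14}{4} - 298\right) = \left(\frac{7}{12} - 232\right) \left(\frac{1}{4} \cdot 23 - 298\right) = - \frac{2777 \left(\frac{23}{4} - 298\right)}{12} = \left(- \frac{2777}{12}\right) \left(- \frac{1169}{4}\right) = \frac{3246313}{48}$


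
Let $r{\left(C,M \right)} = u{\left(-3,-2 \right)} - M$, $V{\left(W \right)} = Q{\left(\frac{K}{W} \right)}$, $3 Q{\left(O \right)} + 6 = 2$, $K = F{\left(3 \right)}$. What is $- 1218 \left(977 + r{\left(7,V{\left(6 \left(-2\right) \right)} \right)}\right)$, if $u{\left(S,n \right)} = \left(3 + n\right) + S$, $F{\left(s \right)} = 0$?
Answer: $-1189174$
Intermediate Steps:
$K = 0$
$u{\left(S,n \right)} = 3 + S + n$
$Q{\left(O \right)} = - \frac{4}{3}$ ($Q{\left(O \right)} = -2 + \frac{1}{3} \cdot 2 = -2 + \frac{2}{3} = - \frac{4}{3}$)
$V{\left(W \right)} = - \frac{4}{3}$
$r{\left(C,M \right)} = -2 - M$ ($r{\left(C,M \right)} = \left(3 - 3 - 2\right) - M = -2 - M$)
$- 1218 \left(977 + r{\left(7,V{\left(6 \left(-2\right) \right)} \right)}\right) = - 1218 \left(977 - \frac{2}{3}\right) = \left(-1218\right) \frac{2929}{3} = -1189174$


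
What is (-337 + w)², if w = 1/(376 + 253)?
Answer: 44932128784/395641 ≈ 1.1357e+5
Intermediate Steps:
w = 1/629 ≈ 0.0015898
(-337 + w)² = (-337 + 1/629)² = (-211972/629)² = 44932128784/395641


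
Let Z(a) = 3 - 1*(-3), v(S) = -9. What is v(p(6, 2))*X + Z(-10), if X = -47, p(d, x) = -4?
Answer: 429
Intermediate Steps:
Z(a) = 6 (Z(a) = 3 + 3 = 6)
v(p(6, 2))*X + Z(-10) = -9*(-47) + 6 = 423 + 6 = 429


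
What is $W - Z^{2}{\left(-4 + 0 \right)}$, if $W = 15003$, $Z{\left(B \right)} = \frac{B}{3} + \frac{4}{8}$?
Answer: $\frac{540083}{36} \approx 15002.0$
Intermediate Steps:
$Z{\left(B \right)} = \frac{1}{2} + \frac{B}{3}$ ($Z{\left(B \right)} = B \frac{1}{3} + 4 \cdot \frac{1}{8} = \frac{B}{3} + \frac{1}{2} = \frac{1}{2} + \frac{B}{3}$)
$W - Z^{2}{\left(-4 + 0 \right)} = 15003 - \left(\frac{1}{2} + \frac{-4 + 0}{3}\right)^{2} = 15003 - \left(\frac{1}{2} + \frac{1}{3} \left(-4\right)\right)^{2} = 15003 - \left(\frac{1}{2} - \frac{4}{3}\right)^{2} = 15003 - \left(- \frac{5}{6}\right)^{2} = 15003 - \frac{25}{36} = \frac{540083}{36}$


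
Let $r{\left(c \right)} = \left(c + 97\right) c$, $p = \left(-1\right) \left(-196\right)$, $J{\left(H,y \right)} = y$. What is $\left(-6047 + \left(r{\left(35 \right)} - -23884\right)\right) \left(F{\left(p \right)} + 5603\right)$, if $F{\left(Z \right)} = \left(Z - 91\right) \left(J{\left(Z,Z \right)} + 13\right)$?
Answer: $618645436$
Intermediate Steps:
$p = 196$
$r{\left(c \right)} = c \left(97 + c\right)$ ($r{\left(c \right)} = \left(97 + c\right) c = c \left(97 + c\right)$)
$F{\left(Z \right)} = \left(-91 + Z\right) \left(13 + Z\right)$ ($F{\left(Z \right)} = \left(Z - 91\right) \left(Z + 13\right) = \left(-91 + Z\right) \left(13 + Z\right)$)
$\left(-6047 + \left(r{\left(35 \right)} - -23884\right)\right) \left(F{\left(p \right)} + 5603\right) = \left(-6047 + \left(35 \left(97 + 35\right) - -23884\right)\right) \left(\left(-1183 + 196^{2} - 15288\right) + 5603\right) = \left(-6047 + \left(35 \cdot 132 + 23884\right)\right) \left(\left(-1183 + 38416 - 15288\right) + 5603\right) = \left(-6047 + \left(4620 + 23884\right)\right) \left(21945 + 5603\right) = \left(-6047 + 28504\right) 27548 = 22457 \cdot 27548 = 618645436$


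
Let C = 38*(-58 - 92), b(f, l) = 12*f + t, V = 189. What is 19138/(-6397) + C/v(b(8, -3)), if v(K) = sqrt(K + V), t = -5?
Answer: -19138/6397 - 285*sqrt(70)/7 ≈ -343.63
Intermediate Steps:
b(f, l) = -5 + 12*f (b(f, l) = 12*f - 5 = -5 + 12*f)
C = -5700 (C = 38*(-150) = -5700)
v(K) = sqrt(189 + K) (v(K) = sqrt(K + 189) = sqrt(189 + K))
19138/(-6397) + C/v(b(8, -3)) = 19138/(-6397) - 5700/sqrt(189 + (-5 + 12*8)) = 19138*(-1/6397) - 5700/sqrt(189 + (-5 + 96)) = -19138/6397 - 5700/sqrt(189 + 91) = -19138/6397 - 5700*sqrt(70)/140 = -19138/6397 - 285*sqrt(70)/7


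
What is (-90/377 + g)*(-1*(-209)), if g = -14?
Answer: -1121912/377 ≈ -2975.9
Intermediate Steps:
(-90/377 + g)*(-1*(-209)) = (-90/377 - 14)*(-1*(-209)) = (-90*1/377 - 14)*209 = (-90/377 - 14)*209 = -5368/377*209 = -1121912/377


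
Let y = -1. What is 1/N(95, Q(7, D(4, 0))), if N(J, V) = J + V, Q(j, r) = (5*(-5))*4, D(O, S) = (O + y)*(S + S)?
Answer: -1/5 ≈ -0.20000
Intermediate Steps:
D(O, S) = 2*S*(-1 + O) (D(O, S) = (O - 1)*(S + S) = (-1 + O)*(2*S) = 2*S*(-1 + O))
Q(j, r) = -100 (Q(j, r) = -25*4 = -100)
1/N(95, Q(7, D(4, 0))) = 1/(95 - 100) = 1/(-5) = -1/5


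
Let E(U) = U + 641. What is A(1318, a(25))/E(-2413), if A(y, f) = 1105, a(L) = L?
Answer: -1105/1772 ≈ -0.62359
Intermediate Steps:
E(U) = 641 + U
A(1318, a(25))/E(-2413) = 1105/(641 - 2413) = 1105/(-1772) = 1105*(-1/1772) = -1105/1772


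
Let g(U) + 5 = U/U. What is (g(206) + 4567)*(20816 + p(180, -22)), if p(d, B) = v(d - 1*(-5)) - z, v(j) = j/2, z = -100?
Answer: 191723571/2 ≈ 9.5862e+7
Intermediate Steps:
g(U) = -4 (g(U) = -5 + U/U = -5 + 1 = -4)
v(j) = j/2 (v(j) = j*(1/2) = j/2)
p(d, B) = 205/2 + d/2 (p(d, B) = (d - 1*(-5))/2 - 1*(-100) = (d + 5)/2 + 100 = (5 + d)/2 + 100 = (5/2 + d/2) + 100 = 205/2 + d/2)
(g(206) + 4567)*(20816 + p(180, -22)) = (-4 + 4567)*(20816 + (205/2 + (1/2)*180)) = 4563*(20816 + (205/2 + 90)) = 4563*(20816 + 385/2) = 4563*(42017/2) = 191723571/2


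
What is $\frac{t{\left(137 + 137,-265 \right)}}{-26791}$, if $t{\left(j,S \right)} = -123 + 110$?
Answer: $\frac{13}{26791} \approx 0.00048524$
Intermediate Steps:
$t{\left(j,S \right)} = -13$
$\frac{t{\left(137 + 137,-265 \right)}}{-26791} = - \frac{13}{-26791} = \left(-13\right) \left(- \frac{1}{26791}\right) = \frac{13}{26791}$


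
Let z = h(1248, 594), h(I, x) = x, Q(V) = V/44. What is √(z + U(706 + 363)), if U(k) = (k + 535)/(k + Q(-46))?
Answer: √328726016410/23495 ≈ 24.403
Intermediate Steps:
Q(V) = V/44 (Q(V) = V*(1/44) = V/44)
z = 594
U(k) = (535 + k)/(-23/22 + k) (U(k) = (k + 535)/(k + (1/44)*(-46)) = (535 + k)/(k - 23/22) = (535 + k)/(-23/22 + k))
√(z + U(706 + 363)) = √(594 + 22*(535 + (706 + 363))/(-23 + 22*(706 + 363))) = √(594 + 22*(535 + 1069)/(-23 + 22*1069)) = √(594 + 22*1604/(-23 + 23518)) = √(594 + 22*1604/23495) = √(594 + 22*(1/23495)*1604) = √(594 + 35288/23495) = √(13991318/23495) = √328726016410/23495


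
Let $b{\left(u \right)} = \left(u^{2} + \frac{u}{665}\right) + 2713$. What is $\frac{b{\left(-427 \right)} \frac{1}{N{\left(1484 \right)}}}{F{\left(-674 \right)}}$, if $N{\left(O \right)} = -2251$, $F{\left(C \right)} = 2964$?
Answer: $- \frac{5859643}{211278860} \approx -0.027734$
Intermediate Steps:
$b{\left(u \right)} = 2713 + u^{2} + \frac{u}{665}$ ($b{\left(u \right)} = \left(u^{2} + \frac{u}{665}\right) + 2713 = 2713 + u^{2} + \frac{u}{665}$)
$\frac{b{\left(-427 \right)} \frac{1}{N{\left(1484 \right)}}}{F{\left(-674 \right)}} = \frac{\left(2713 + \left(-427\right)^{2} + \frac{1}{665} \left(-427\right)\right) \frac{1}{-2251}}{2964} = \left(2713 + 182329 - \frac{61}{95}\right) \left(- \frac{1}{2251}\right) \frac{1}{2964} = \frac{17578929}{95} \left(- \frac{1}{2251}\right) \frac{1}{2964} = \left(- \frac{17578929}{213845}\right) \frac{1}{2964} = - \frac{5859643}{211278860}$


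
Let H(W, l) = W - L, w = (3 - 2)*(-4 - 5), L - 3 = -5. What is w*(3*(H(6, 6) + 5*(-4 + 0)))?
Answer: 324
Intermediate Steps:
L = -2 (L = 3 - 5 = -2)
w = -9 (w = 1*(-9) = -9)
H(W, l) = 2 + W (H(W, l) = W - 1*(-2) = W + 2 = 2 + W)
w*(3*(H(6, 6) + 5*(-4 + 0))) = -27*((2 + 6) + 5*(-4 + 0)) = -27*(8 + 5*(-4)) = -27*(8 - 20) = -27*(-12) = -9*(-36) = 324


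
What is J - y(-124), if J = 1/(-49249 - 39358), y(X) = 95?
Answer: -8417666/88607 ≈ -95.000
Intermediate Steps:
J = -1/88607 (J = 1/(-88607) = -1/88607 ≈ -1.1286e-5)
J - y(-124) = -1/88607 - 1*95 = -1/88607 - 95 = -8417666/88607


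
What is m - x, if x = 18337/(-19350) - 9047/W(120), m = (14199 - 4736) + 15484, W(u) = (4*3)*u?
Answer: 7725829697/309600 ≈ 24954.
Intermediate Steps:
W(u) = 12*u
m = 24947 (m = 9463 + 15484 = 24947)
x = -2238497/309600 (x = 18337/(-19350) - 9047/(12*120) = 18337*(-1/19350) - 9047/1440 = -18337/19350 - 9047*1/1440 = -18337/19350 - 9047/1440 = -2238497/309600 ≈ -7.2303)
m - x = 24947 - 1*(-2238497/309600) = 24947 + 2238497/309600 = 7725829697/309600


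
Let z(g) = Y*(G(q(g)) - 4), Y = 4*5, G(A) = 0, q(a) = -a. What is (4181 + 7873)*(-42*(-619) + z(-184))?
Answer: 312415572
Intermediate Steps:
Y = 20
z(g) = -80 (z(g) = 20*(0 - 4) = 20*(-4) = -80)
(4181 + 7873)*(-42*(-619) + z(-184)) = (4181 + 7873)*(-42*(-619) - 80) = 12054*(25998 - 80) = 12054*25918 = 312415572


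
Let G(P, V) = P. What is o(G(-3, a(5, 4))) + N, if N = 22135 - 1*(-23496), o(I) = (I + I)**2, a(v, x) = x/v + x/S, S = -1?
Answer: 45667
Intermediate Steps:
a(v, x) = -x + x/v (a(v, x) = x/v + x/(-1) = x/v + x*(-1) = x/v - x = -x + x/v)
o(I) = 4*I**2 (o(I) = (2*I)**2 = 4*I**2)
N = 45631 (N = 22135 + 23496 = 45631)
o(G(-3, a(5, 4))) + N = 4*(-3)**2 + 45631 = 4*9 + 45631 = 36 + 45631 = 45667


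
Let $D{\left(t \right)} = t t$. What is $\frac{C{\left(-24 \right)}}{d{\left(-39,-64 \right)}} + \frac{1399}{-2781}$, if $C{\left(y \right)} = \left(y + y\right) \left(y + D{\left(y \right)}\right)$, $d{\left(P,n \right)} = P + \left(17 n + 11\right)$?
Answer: $\frac{2003447}{86211} \approx 23.239$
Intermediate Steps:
$d{\left(P,n \right)} = 11 + P + 17 n$ ($d{\left(P,n \right)} = P + \left(11 + 17 n\right) = 11 + P + 17 n$)
$D{\left(t \right)} = t^{2}$
$C{\left(y \right)} = 2 y \left(y + y^{2}\right)$ ($C{\left(y \right)} = \left(y + y\right) \left(y + y^{2}\right) = 2 y \left(y + y^{2}\right)$)
$\frac{C{\left(-24 \right)}}{d{\left(-39,-64 \right)}} + \frac{1399}{-2781} = \frac{2 \left(-24\right)^{2} \left(1 - 24\right)}{11 - 39 + 17 \left(-64\right)} + \frac{1399}{-2781} = \frac{2 \cdot 576 \left(-23\right)}{11 - 39 - 1088} + 1399 \left(- \frac{1}{2781}\right) = - \frac{26496}{-1116} - \frac{1399}{2781} = \left(-26496\right) \left(- \frac{1}{1116}\right) - \frac{1399}{2781} = \frac{736}{31} - \frac{1399}{2781} = \frac{2003447}{86211}$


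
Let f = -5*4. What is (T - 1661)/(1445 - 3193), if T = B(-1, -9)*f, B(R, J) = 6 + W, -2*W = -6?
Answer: 1841/1748 ≈ 1.0532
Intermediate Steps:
W = 3 (W = -1/2*(-6) = 3)
B(R, J) = 9 (B(R, J) = 6 + 3 = 9)
f = -20
T = -180 (T = 9*(-20) = -180)
(T - 1661)/(1445 - 3193) = (-180 - 1661)/(1445 - 3193) = -1841/(-1748) = -1841*(-1/1748) = 1841/1748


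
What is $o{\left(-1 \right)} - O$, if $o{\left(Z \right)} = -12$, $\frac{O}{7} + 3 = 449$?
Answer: $-3134$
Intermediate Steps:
$O = 3122$ ($O = -21 + 7 \cdot 449 = -21 + 3143 = 3122$)
$o{\left(-1 \right)} - O = -12 - 3122 = -3134$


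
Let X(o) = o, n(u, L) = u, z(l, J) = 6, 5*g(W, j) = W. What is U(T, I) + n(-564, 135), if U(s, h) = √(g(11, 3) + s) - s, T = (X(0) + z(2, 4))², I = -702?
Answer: -600 + √955/5 ≈ -593.82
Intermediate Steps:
g(W, j) = W/5
T = 36 (T = (0 + 6)² = 6² = 36)
U(s, h) = √(11/5 + s) - s (U(s, h) = √((⅕)*11 + s) - s = √(11/5 + s) - s)
U(T, I) + n(-564, 135) = (-1*36 + √(55 + 25*36)/5) - 564 = (-36 + √(55 + 900)/5) - 564 = (-36 + √955/5) - 564 = -600 + √955/5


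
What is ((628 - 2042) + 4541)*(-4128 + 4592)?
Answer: 1450928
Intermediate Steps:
((628 - 2042) + 4541)*(-4128 + 4592) = (-1414 + 4541)*464 = 3127*464 = 1450928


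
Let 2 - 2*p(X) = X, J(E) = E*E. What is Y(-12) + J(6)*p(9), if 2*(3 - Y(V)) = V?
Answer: -117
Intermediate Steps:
J(E) = E**2
p(X) = 1 - X/2
Y(V) = 3 - V/2
Y(-12) + J(6)*p(9) = (3 - 1/2*(-12)) + 6**2*(1 - 1/2*9) = (3 + 6) + 36*(1 - 9/2) = 9 + 36*(-7/2) = 9 - 126 = -117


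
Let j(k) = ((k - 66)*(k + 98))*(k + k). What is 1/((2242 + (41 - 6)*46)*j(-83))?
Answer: 1/1429130520 ≈ 6.9973e-10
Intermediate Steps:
j(k) = 2*k*(-66 + k)*(98 + k) (j(k) = ((-66 + k)*(98 + k))*(2*k) = 2*k*(-66 + k)*(98 + k))
1/((2242 + (41 - 6)*46)*j(-83)) = 1/((2242 + (41 - 6)*46)*((2*(-83)*(-6468 + (-83)**2 + 32*(-83))))) = 1/((2242 + 35*46)*((2*(-83)*(-6468 + 6889 - 2656)))) = 1/((2242 + 1610)*((2*(-83)*(-2235)))) = 1/(3852*371010) = (1/3852)*(1/371010) = 1/1429130520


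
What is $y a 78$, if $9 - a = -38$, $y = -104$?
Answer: $-381264$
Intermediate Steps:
$a = 47$ ($a = 9 - -38 = 9 + 38 = 47$)
$y a 78 = \left(-104\right) 47 \cdot 78 = \left(-4888\right) 78 = -381264$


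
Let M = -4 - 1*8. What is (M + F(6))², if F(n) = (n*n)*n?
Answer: 41616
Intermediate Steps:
F(n) = n³ (F(n) = n²*n = n³)
M = -12 (M = -4 - 8 = -12)
(M + F(6))² = (-12 + 6³)² = (-12 + 216)² = 204² = 41616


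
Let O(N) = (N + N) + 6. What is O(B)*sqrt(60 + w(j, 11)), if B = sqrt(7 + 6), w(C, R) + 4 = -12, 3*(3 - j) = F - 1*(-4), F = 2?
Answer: 4*sqrt(11)*(3 + sqrt(13)) ≈ 87.633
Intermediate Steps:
j = 1 (j = 3 - (2 - 1*(-4))/3 = 3 - (2 + 4)/3 = 3 - 1/3*6 = 3 - 2 = 1)
w(C, R) = -16 (w(C, R) = -4 - 12 = -16)
B = sqrt(13) ≈ 3.6056
O(N) = 6 + 2*N (O(N) = 2*N + 6 = 6 + 2*N)
O(B)*sqrt(60 + w(j, 11)) = (6 + 2*sqrt(13))*sqrt(60 - 16) = (6 + 2*sqrt(13))*sqrt(44) = (6 + 2*sqrt(13))*(2*sqrt(11)) = 2*sqrt(11)*(6 + 2*sqrt(13))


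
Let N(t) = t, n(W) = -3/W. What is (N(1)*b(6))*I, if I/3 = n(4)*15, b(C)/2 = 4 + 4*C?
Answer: -1890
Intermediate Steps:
b(C) = 8 + 8*C (b(C) = 2*(4 + 4*C) = 8 + 8*C)
I = -135/4 (I = 3*(-3/4*15) = 3*(-3*¼*15) = 3*(-¾*15) = 3*(-45/4) = -135/4 ≈ -33.750)
(N(1)*b(6))*I = (1*(8 + 8*6))*(-135/4) = (1*(8 + 48))*(-135/4) = (1*56)*(-135/4) = 56*(-135/4) = -1890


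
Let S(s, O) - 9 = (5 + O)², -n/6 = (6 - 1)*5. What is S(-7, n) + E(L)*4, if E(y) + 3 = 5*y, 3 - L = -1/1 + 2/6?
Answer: 63286/3 ≈ 21095.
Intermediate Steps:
n = -150 (n = -6*(6 - 1)*5 = -30*5 = -6*25 = -150)
L = 11/3 (L = 3 - (-1/1 + 2/6) = 3 - (-1*1 + 2*(⅙)) = 3 - (-1 + ⅓) = 3 - 1*(-⅔) = 3 + ⅔ = 11/3 ≈ 3.6667)
S(s, O) = 9 + (5 + O)²
E(y) = -3 + 5*y
S(-7, n) + E(L)*4 = (9 + (5 - 150)²) + (-3 + 5*(11/3))*4 = (9 + (-145)²) + (-3 + 55/3)*4 = (9 + 21025) + (46/3)*4 = 21034 + 184/3 = 63286/3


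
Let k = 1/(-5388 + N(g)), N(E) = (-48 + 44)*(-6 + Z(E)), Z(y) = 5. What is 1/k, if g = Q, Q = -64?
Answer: -5384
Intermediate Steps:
g = -64
N(E) = 4 (N(E) = (-48 + 44)*(-6 + 5) = -4*(-1) = 4)
k = -1/5384 (k = 1/(-5388 + 4) = 1/(-5384) = -1/5384 ≈ -0.00018574)
1/k = 1/(-1/5384) = -5384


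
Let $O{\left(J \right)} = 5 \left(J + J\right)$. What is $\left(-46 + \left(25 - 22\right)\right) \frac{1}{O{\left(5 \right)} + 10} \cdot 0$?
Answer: $0$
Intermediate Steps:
$O{\left(J \right)} = 10 J$ ($O{\left(J \right)} = 5 \cdot 2 J = 10 J$)
$\left(-46 + \left(25 - 22\right)\right) \frac{1}{O{\left(5 \right)} + 10} \cdot 0 = \left(-46 + \left(25 - 22\right)\right) \frac{1}{10 \cdot 5 + 10} \cdot 0 = \left(-46 + \left(25 - 22\right)\right) \frac{1}{50 + 10} \cdot 0 = \left(-46 + 3\right) \frac{1}{60} \cdot 0 = - 43 \cdot \frac{1}{60} \cdot 0 = \left(-43\right) 0 = 0$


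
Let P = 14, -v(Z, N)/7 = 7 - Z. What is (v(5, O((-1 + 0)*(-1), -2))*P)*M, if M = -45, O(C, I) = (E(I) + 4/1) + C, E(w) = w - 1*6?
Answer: 8820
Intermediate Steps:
E(w) = -6 + w (E(w) = w - 6 = -6 + w)
O(C, I) = -2 + C + I (O(C, I) = ((-6 + I) + 4/1) + C = ((-6 + I) + 4*1) + C = ((-6 + I) + 4) + C = (-2 + I) + C = -2 + C + I)
v(Z, N) = -49 + 7*Z (v(Z, N) = -7*(7 - Z) = -49 + 7*Z)
(v(5, O((-1 + 0)*(-1), -2))*P)*M = ((-49 + 7*5)*14)*(-45) = ((-49 + 35)*14)*(-45) = -14*14*(-45) = -196*(-45) = 8820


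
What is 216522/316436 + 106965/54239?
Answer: 22795756749/8581586102 ≈ 2.6564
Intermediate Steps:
216522/316436 + 106965/54239 = 216522*(1/316436) + 106965*(1/54239) = 108261/158218 + 106965/54239 = 22795756749/8581586102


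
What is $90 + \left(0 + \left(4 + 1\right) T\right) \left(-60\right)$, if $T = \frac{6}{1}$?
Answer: $-1710$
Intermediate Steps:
$T = 6$ ($T = 6 \cdot 1 = 6$)
$90 + \left(0 + \left(4 + 1\right) T\right) \left(-60\right) = 90 + \left(0 + \left(4 + 1\right) 6\right) \left(-60\right) = 90 + \left(0 + 5 \cdot 6\right) \left(-60\right) = 90 + \left(0 + 30\right) \left(-60\right) = 90 + 30 \left(-60\right) = 90 - 1800 = -1710$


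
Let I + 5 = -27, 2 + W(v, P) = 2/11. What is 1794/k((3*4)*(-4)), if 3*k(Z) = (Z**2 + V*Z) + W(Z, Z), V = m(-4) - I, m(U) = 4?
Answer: 29601/3158 ≈ 9.3733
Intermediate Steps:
W(v, P) = -20/11 (W(v, P) = -2 + 2/11 = -20/11)
I = -32 (I = -5 - 27 = -32)
V = 36 (V = 4 - 1*(-32) = 4 + 32 = 36)
k(Z) = -20/33 + 12*Z + Z**2/3 (k(Z) = ((Z**2 + 36*Z) - 20/11)/3 = (-20/11 + Z**2 + 36*Z)/3 = -20/33 + 12*Z + Z**2/3)
1794/k((3*4)*(-4)) = 1794/(-20/33 + 12*((3*4)*(-4)) + ((3*4)*(-4))**2/3) = 1794/(-20/33 + 12*(12*(-4)) + (12*(-4))**2/3) = 1794/(-20/33 + 12*(-48) + (1/3)*(-48)**2) = 1794/(-20/33 - 576 + (1/3)*2304) = 1794/(-20/33 - 576 + 768) = 1794/(6316/33) = 1794*(33/6316) = 29601/3158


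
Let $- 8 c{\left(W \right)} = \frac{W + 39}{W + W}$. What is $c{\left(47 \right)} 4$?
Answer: $- \frac{43}{94} \approx -0.45745$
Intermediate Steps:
$c{\left(W \right)} = - \frac{39 + W}{16 W}$ ($c{\left(W \right)} = - \frac{\left(W + 39\right) \frac{1}{W + W}}{8} = - \frac{\left(39 + W\right) \frac{1}{2 W}}{8} = - \frac{\frac{1}{2} \frac{1}{W} \left(39 + W\right)}{8} = - \frac{39 + W}{16 W}$)
$c{\left(47 \right)} 4 = \frac{-39 - 47}{16 \cdot 47} \cdot 4 = \frac{1}{16} \cdot \frac{1}{47} \left(-39 - 47\right) 4 = \frac{1}{16} \cdot \frac{1}{47} \left(-86\right) 4 = \left(- \frac{43}{376}\right) 4 = - \frac{43}{94}$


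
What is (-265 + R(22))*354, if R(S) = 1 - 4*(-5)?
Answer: -86376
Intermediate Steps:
R(S) = 21 (R(S) = 1 + 20 = 21)
(-265 + R(22))*354 = (-265 + 21)*354 = -244*354 = -86376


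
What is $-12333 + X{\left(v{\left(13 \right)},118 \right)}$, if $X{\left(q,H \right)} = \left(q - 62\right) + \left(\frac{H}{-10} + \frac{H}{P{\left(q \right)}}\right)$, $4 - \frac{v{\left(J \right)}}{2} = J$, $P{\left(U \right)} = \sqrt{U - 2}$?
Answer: $- \frac{62124}{5} - \frac{59 i \sqrt{5}}{5} \approx -12425.0 - 26.386 i$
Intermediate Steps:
$P{\left(U \right)} = \sqrt{-2 + U}$
$v{\left(J \right)} = 8 - 2 J$
$X{\left(q,H \right)} = -62 + q - \frac{H}{10} + \frac{H}{\sqrt{-2 + q}}$ ($X{\left(q,H \right)} = \left(q - 62\right) + \left(\frac{H}{-10} + \frac{H}{\sqrt{-2 + q}}\right) = \left(-62 + q\right) + \left(H \left(- \frac{1}{10}\right) + \frac{H}{\sqrt{-2 + q}}\right) = \left(-62 + q\right) - \left(\frac{H}{10} - \frac{H}{\sqrt{-2 + q}}\right) = -62 + q - \frac{H}{10} + \frac{H}{\sqrt{-2 + q}}$)
$-12333 + X{\left(v{\left(13 \right)},118 \right)} = -12333 + \left(-62 + \left(8 - 26\right) - \frac{59}{5} + \frac{118}{\sqrt{-2 + \left(8 - 26\right)}}\right) = -12333 - \left(\frac{459}{5} - \frac{118}{\sqrt{-2 - 18}}\right) = -12333 - \left(\frac{459}{5} + \frac{59 i \sqrt{5}}{5}\right) = - \frac{62124}{5} - \frac{59 i \sqrt{5}}{5}$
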